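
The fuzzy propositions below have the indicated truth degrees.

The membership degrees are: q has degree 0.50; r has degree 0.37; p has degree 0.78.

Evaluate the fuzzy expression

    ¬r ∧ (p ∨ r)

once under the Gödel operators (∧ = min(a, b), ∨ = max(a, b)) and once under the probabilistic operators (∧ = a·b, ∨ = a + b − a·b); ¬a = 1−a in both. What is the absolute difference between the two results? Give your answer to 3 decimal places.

0.087

Under Gödel:
  ¬r = 1 − 0.37 = 0.63
  p ∨ r = max(a, b) on (0.78, 0.37) = 0.78
  ¬r ∧ (p ∨ r) = min(a, b) on (0.63, 0.78) = 0.63
  → value = 0.6300
Under probabilistic:
  ¬r = 1 − 0.3700 = 0.6300
  p ∨ r = a + b − a·b on (0.7800, 0.3700) = 0.8614
  ¬r ∧ (p ∨ r) = a·b on (0.6300, 0.8614) = 0.5427
  → value = 0.5427
|0.6300 − 0.5427| = 0.087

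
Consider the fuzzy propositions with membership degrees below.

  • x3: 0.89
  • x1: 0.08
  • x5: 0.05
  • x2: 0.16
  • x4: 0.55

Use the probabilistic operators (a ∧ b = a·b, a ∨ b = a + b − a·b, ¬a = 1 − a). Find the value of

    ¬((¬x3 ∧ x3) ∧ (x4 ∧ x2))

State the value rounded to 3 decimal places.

¬x3 = 1 − 0.8900 = 0.1100
¬x3 ∧ x3 = a·b on (0.1100, 0.8900) = 0.0979
x4 ∧ x2 = a·b on (0.5500, 0.1600) = 0.0880
(¬x3 ∧ x3) ∧ (x4 ∧ x2) = a·b on (0.0979, 0.0880) = 0.0086
¬((¬x3 ∧ x3) ∧ (x4 ∧ x2)) = 1 − 0.0086 = 0.9914

0.991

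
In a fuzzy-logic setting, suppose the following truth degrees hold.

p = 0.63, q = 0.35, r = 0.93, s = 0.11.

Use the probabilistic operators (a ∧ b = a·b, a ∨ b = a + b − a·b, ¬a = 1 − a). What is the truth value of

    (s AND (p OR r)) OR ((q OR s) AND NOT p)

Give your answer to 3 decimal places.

0.246

p OR r = a + b − a·b on (0.6300, 0.9300) = 0.9741
s AND (p OR r) = a·b on (0.1100, 0.9741) = 0.1072
q OR s = a + b − a·b on (0.3500, 0.1100) = 0.4215
NOT p = 1 − 0.6300 = 0.3700
(q OR s) AND NOT p = a·b on (0.4215, 0.3700) = 0.1560
(s AND (p OR r)) OR ((q OR s) AND NOT p) = a + b − a·b on (0.1072, 0.1560) = 0.2464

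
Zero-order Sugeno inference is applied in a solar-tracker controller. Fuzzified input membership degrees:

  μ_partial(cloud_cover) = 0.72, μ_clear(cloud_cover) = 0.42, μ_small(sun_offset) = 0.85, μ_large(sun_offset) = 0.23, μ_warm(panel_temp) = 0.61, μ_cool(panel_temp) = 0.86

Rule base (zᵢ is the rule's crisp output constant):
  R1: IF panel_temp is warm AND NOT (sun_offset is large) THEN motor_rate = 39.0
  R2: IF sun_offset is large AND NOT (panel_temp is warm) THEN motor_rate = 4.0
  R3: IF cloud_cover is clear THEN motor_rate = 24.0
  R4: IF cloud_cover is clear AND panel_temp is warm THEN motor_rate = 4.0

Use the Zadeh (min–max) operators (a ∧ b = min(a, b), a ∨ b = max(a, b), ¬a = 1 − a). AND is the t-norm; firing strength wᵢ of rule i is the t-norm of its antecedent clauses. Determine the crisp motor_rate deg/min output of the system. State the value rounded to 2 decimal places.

21.71

R1 (z=39.0): warm=0.61, ¬large=1−0.23=0.77; AND[min(a, b)] → w = 0.61
R2 (z=4.0): large=0.23, ¬warm=1−0.61=0.39; AND[min(a, b)] → w = 0.23
R3 (z=24.0): clear=0.42 → w = 0.42
R4 (z=4.0): clear=0.42, warm=0.61; AND[min(a, b)] → w = 0.42
Weighted average = (0.61·39.0 + 0.23·4.0 + 0.42·24.0 + 0.42·4.0) / (0.61 + 0.23 + 0.42 + 0.42)
  = 36.4700 / 1.6800 = 21.71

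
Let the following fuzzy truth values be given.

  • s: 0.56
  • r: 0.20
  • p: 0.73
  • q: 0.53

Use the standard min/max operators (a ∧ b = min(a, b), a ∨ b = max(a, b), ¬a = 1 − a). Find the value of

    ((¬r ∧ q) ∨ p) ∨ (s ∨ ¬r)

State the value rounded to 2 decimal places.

0.80

¬r = 1 − 0.20 = 0.80
¬r ∧ q = min(a, b) on (0.80, 0.53) = 0.53
(¬r ∧ q) ∨ p = max(a, b) on (0.53, 0.73) = 0.73
¬r = 1 − 0.20 = 0.80
s ∨ ¬r = max(a, b) on (0.56, 0.80) = 0.80
((¬r ∧ q) ∨ p) ∨ (s ∨ ¬r) = max(a, b) on (0.73, 0.80) = 0.80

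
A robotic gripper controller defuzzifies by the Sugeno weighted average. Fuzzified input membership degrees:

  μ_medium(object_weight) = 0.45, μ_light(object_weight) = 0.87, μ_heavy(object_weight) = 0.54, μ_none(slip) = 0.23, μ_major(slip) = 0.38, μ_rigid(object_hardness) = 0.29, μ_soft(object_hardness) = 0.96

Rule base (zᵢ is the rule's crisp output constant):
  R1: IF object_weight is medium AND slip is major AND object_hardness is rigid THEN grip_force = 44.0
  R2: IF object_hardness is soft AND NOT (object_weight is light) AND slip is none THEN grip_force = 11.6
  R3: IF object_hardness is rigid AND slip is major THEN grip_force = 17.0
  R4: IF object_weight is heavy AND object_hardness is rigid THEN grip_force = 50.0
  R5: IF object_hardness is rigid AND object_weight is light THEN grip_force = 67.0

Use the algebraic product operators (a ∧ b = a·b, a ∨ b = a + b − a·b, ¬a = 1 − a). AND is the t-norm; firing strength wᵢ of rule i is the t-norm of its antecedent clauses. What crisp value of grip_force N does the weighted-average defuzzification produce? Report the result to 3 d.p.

R1 (z=44.0): medium=0.45, major=0.38, rigid=0.29; AND[a·b] → w = 0.0496
R2 (z=11.6): soft=0.96, ¬light=1−0.87=0.13, none=0.23; AND[a·b] → w = 0.0287
R3 (z=17.0): rigid=0.29, major=0.38; AND[a·b] → w = 0.1102
R4 (z=50.0): heavy=0.54, rigid=0.29; AND[a·b] → w = 0.1566
R5 (z=67.0): rigid=0.29, light=0.87; AND[a·b] → w = 0.2523
Weighted average = (0.0496·44.0 + 0.0287·11.6 + 0.1102·17.0 + 0.1566·50.0 + 0.2523·67.0) / (0.0496 + 0.0287 + 0.1102 + 0.1566 + 0.2523)
  = 29.1224 / 0.5974 = 48.749

48.749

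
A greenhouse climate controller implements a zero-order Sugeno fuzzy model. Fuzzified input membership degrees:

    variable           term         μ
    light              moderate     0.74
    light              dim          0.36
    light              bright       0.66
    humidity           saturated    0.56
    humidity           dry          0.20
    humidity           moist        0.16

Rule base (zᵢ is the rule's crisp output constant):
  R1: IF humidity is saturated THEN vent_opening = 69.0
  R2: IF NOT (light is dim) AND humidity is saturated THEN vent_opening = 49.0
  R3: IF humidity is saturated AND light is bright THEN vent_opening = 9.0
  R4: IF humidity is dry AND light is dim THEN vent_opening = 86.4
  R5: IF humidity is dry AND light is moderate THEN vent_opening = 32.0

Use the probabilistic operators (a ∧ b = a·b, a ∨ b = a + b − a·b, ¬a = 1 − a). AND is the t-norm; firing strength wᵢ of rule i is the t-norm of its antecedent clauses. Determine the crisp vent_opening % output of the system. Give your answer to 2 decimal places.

46.74

R1 (z=69.0): saturated=0.56 → w = 0.5600
R2 (z=49.0): ¬dim=1−0.36=0.64, saturated=0.56; AND[a·b] → w = 0.3584
R3 (z=9.0): saturated=0.56, bright=0.66; AND[a·b] → w = 0.3696
R4 (z=86.4): dry=0.20, dim=0.36; AND[a·b] → w = 0.0720
R5 (z=32.0): dry=0.20, moderate=0.74; AND[a·b] → w = 0.1480
Weighted average = (0.5600·69.0 + 0.3584·49.0 + 0.3696·9.0 + 0.0720·86.4 + 0.1480·32.0) / (0.5600 + 0.3584 + 0.3696 + 0.0720 + 0.1480)
  = 70.4848 / 1.5080 = 46.74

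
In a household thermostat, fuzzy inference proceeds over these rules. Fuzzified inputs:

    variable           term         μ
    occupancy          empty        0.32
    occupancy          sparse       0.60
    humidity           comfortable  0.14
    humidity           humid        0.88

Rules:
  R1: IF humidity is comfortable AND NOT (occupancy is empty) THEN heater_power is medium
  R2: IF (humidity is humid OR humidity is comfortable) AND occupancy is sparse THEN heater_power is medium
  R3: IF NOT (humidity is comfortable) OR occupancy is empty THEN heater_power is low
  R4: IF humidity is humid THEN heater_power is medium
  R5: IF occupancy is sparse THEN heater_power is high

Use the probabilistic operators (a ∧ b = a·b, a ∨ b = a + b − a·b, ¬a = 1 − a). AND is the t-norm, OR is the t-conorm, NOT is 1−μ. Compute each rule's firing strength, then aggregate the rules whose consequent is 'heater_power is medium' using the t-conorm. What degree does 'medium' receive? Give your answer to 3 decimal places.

0.950

R1: comfortable=0.14, ¬empty=1−0.32=0.68; AND[a·b] → w = 0.0952
R2: (humid=0.88 OR comfortable=0.14) = 0.8968; AND[a·b] with sparse=0.60 → w = 0.5381
R3: ¬comfortable=1−0.14=0.86, empty=0.32; OR[a + b − a·b] → w = 0.9048
R4: humid=0.88 → w = 0.8800
R5: sparse=0.60 → w = 0.6000
Rules with consequent 'medium': {R1, R2, R4} → strengths 0.0952, 0.5381, 0.8800
Aggregate via t-conorm [a + b − a·b]: 0.9498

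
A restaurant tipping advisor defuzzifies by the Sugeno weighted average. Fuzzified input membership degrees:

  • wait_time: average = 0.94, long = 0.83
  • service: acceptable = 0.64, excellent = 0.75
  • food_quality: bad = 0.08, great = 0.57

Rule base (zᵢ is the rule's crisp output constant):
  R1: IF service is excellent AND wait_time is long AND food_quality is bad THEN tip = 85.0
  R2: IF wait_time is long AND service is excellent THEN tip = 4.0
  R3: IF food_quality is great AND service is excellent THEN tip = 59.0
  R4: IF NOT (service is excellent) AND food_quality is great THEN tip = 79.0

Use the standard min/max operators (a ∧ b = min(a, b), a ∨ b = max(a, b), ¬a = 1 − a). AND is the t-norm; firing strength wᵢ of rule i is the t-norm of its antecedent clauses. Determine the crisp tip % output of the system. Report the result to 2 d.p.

R1 (z=85.0): excellent=0.75, long=0.83, bad=0.08; AND[min(a, b)] → w = 0.08
R2 (z=4.0): long=0.83, excellent=0.75; AND[min(a, b)] → w = 0.75
R3 (z=59.0): great=0.57, excellent=0.75; AND[min(a, b)] → w = 0.57
R4 (z=79.0): ¬excellent=1−0.75=0.25, great=0.57; AND[min(a, b)] → w = 0.25
Weighted average = (0.08·85.0 + 0.75·4.0 + 0.57·59.0 + 0.25·79.0) / (0.08 + 0.75 + 0.57 + 0.25)
  = 63.1800 / 1.6500 = 38.29

38.29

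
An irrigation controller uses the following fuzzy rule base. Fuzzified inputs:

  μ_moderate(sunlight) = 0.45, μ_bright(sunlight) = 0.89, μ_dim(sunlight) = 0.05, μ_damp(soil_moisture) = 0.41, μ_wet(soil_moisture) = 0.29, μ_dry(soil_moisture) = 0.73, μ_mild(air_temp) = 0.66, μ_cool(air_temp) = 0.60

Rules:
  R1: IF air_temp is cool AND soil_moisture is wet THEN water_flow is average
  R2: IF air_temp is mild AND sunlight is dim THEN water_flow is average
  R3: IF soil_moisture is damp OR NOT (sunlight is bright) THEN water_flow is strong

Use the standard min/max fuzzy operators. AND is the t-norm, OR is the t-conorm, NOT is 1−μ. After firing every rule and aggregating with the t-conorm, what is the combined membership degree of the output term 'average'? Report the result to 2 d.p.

0.29

R1: cool=0.60, wet=0.29; AND[min(a, b)] → w = 0.29
R2: mild=0.66, dim=0.05; AND[min(a, b)] → w = 0.05
R3: damp=0.41, ¬bright=1−0.89=0.11; OR[max(a, b)] → w = 0.41
Rules with consequent 'average': {R1, R2} → strengths 0.29, 0.05
Aggregate via t-conorm [max(a, b)]: 0.29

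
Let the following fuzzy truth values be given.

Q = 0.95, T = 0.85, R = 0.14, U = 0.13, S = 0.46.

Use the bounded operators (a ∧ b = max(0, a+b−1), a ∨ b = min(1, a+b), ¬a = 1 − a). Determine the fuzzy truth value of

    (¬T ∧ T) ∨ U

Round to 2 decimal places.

0.13

¬T = 1 − 0.85 = 0.15
¬T ∧ T = max(0, a+b−1) on (0.15, 0.85) = 0.00
(¬T ∧ T) ∨ U = min(1, a+b) on (0.00, 0.13) = 0.13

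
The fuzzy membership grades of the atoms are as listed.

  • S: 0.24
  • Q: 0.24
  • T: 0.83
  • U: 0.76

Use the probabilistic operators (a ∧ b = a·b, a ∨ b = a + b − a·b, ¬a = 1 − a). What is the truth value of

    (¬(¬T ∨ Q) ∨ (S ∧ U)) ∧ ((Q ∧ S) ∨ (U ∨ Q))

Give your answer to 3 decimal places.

0.578

¬T = 1 − 0.8300 = 0.1700
¬T ∨ Q = a + b − a·b on (0.1700, 0.2400) = 0.3692
¬(¬T ∨ Q) = 1 − 0.3692 = 0.6308
S ∧ U = a·b on (0.2400, 0.7600) = 0.1824
¬(¬T ∨ Q) ∨ (S ∧ U) = a + b − a·b on (0.6308, 0.1824) = 0.6981
Q ∧ S = a·b on (0.2400, 0.2400) = 0.0576
U ∨ Q = a + b − a·b on (0.7600, 0.2400) = 0.8176
(Q ∧ S) ∨ (U ∨ Q) = a + b − a·b on (0.0576, 0.8176) = 0.8281
(¬(¬T ∨ Q) ∨ (S ∧ U)) ∧ ((Q ∧ S) ∨ (U ∨ Q)) = a·b on (0.6981, 0.8281) = 0.5781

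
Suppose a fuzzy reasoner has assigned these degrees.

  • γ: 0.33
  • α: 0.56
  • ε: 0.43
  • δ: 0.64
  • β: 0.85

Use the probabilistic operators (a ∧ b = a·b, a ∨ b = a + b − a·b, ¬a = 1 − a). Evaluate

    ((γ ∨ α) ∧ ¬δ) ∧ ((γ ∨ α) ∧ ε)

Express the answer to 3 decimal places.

γ ∨ α = a + b − a·b on (0.3300, 0.5600) = 0.7052
¬δ = 1 − 0.6400 = 0.3600
(γ ∨ α) ∧ ¬δ = a·b on (0.7052, 0.3600) = 0.2539
γ ∨ α = a + b − a·b on (0.3300, 0.5600) = 0.7052
(γ ∨ α) ∧ ε = a·b on (0.7052, 0.4300) = 0.3032
((γ ∨ α) ∧ ¬δ) ∧ ((γ ∨ α) ∧ ε) = a·b on (0.2539, 0.3032) = 0.0770

0.077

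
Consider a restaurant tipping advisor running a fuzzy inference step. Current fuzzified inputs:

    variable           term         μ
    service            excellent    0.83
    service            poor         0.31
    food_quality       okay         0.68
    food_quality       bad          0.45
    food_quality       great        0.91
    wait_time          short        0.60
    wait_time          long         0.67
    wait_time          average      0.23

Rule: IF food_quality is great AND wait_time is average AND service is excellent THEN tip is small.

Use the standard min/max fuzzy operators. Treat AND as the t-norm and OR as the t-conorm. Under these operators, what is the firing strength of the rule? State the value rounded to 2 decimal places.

0.23

firing strength: great=0.91, average=0.23, excellent=0.83; AND[min(a, b)] → w = 0.23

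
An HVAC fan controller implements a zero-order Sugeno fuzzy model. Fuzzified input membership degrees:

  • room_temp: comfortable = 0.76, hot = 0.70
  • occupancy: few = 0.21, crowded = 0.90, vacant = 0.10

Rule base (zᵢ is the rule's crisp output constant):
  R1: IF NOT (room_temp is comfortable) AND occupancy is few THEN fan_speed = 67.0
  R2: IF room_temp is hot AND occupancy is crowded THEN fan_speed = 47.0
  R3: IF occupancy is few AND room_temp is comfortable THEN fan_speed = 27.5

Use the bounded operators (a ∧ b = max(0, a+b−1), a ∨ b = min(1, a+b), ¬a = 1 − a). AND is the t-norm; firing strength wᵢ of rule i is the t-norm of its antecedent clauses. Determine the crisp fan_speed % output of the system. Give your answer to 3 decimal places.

R1 (z=67.0): ¬comfortable=1−0.76=0.24, few=0.21; AND[max(0, a+b−1)] → w = 0.00
R2 (z=47.0): hot=0.70, crowded=0.90; AND[max(0, a+b−1)] → w = 0.60
R3 (z=27.5): few=0.21, comfortable=0.76; AND[max(0, a+b−1)] → w = 0.00
Weighted average = (0.00·67.0 + 0.60·47.0 + 0.00·27.5) / (0.00 + 0.60 + 0.00)
  = 28.2000 / 0.6000 = 47.000

47.000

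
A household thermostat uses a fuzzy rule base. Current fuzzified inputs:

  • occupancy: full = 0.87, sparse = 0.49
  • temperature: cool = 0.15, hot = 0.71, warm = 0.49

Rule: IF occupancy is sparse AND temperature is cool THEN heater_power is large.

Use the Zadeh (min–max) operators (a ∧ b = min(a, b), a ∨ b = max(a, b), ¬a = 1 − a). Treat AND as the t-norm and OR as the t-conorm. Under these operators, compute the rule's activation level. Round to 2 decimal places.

firing strength: sparse=0.49, cool=0.15; AND[min(a, b)] → w = 0.15

0.15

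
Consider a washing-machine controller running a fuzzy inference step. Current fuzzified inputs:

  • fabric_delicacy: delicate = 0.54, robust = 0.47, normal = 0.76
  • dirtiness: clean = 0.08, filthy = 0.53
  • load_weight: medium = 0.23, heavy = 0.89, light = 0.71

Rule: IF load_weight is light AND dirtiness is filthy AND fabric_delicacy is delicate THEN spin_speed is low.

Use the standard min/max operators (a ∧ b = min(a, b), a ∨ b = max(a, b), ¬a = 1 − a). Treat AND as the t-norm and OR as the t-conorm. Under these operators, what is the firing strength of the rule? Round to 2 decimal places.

firing strength: light=0.71, filthy=0.53, delicate=0.54; AND[min(a, b)] → w = 0.53

0.53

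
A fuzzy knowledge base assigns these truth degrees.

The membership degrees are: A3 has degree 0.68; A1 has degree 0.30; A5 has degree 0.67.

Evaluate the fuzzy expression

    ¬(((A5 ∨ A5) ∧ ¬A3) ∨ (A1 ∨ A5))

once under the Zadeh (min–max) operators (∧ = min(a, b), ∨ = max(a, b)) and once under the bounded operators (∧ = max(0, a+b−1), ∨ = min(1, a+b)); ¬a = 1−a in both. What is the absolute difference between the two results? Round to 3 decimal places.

0.330

Under Zadeh (min–max):
  A5 ∨ A5 = max(a, b) on (0.67, 0.67) = 0.67
  ¬A3 = 1 − 0.68 = 0.32
  (A5 ∨ A5) ∧ ¬A3 = min(a, b) on (0.67, 0.32) = 0.32
  A1 ∨ A5 = max(a, b) on (0.30, 0.67) = 0.67
  ((A5 ∨ A5) ∧ ¬A3) ∨ (A1 ∨ A5) = max(a, b) on (0.32, 0.67) = 0.67
  ¬(((A5 ∨ A5) ∧ ¬A3) ∨ (A1 ∨ A5)) = 1 − 0.67 = 0.33
  → value = 0.3300
Under bounded:
  A5 ∨ A5 = min(1, a+b) on (0.67, 0.67) = 1.00
  ¬A3 = 1 − 0.68 = 0.32
  (A5 ∨ A5) ∧ ¬A3 = max(0, a+b−1) on (1.00, 0.32) = 0.32
  A1 ∨ A5 = min(1, a+b) on (0.30, 0.67) = 0.97
  ((A5 ∨ A5) ∧ ¬A3) ∨ (A1 ∨ A5) = min(1, a+b) on (0.32, 0.97) = 1.00
  ¬(((A5 ∨ A5) ∧ ¬A3) ∨ (A1 ∨ A5)) = 1 − 1.00 = 0.00
  → value = 0.0000
|0.3300 − 0.0000| = 0.330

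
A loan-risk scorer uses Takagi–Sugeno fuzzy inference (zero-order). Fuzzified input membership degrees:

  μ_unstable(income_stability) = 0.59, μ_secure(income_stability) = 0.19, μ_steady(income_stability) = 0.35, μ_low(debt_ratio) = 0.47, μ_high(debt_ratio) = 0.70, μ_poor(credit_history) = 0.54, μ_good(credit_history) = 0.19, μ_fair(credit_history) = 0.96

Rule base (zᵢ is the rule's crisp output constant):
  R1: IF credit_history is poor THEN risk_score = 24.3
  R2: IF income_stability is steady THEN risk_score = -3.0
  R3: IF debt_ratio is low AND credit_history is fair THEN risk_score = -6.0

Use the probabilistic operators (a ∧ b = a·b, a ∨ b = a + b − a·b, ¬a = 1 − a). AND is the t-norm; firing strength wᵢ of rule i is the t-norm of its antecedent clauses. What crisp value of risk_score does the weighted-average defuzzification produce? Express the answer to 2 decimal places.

6.98

R1 (z=24.3): poor=0.54 → w = 0.5400
R2 (z=-3.0): steady=0.35 → w = 0.3500
R3 (z=-6.0): low=0.47, fair=0.96; AND[a·b] → w = 0.4512
Weighted average = (0.5400·24.3 + 0.3500·-3.0 + 0.4512·-6.0) / (0.5400 + 0.3500 + 0.4512)
  = 9.3648 / 1.3412 = 6.98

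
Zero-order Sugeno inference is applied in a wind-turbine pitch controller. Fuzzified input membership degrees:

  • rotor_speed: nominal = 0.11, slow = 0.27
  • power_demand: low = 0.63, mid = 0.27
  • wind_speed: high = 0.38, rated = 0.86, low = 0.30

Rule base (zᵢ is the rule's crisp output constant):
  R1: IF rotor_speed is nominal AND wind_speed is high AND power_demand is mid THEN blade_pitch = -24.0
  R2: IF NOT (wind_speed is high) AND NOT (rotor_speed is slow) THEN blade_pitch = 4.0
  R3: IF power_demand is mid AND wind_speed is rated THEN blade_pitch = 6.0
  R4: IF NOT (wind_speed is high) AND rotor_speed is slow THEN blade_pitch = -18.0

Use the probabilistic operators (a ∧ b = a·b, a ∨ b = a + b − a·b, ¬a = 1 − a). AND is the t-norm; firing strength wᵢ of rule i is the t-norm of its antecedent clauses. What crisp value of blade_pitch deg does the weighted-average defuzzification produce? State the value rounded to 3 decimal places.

-0.093

R1 (z=-24.0): nominal=0.11, high=0.38, mid=0.27; AND[a·b] → w = 0.0113
R2 (z=4.0): ¬high=1−0.38=0.62, ¬slow=1−0.27=0.73; AND[a·b] → w = 0.4526
R3 (z=6.0): mid=0.27, rated=0.86; AND[a·b] → w = 0.2322
R4 (z=-18.0): ¬high=1−0.38=0.62, slow=0.27; AND[a·b] → w = 0.1674
Weighted average = (0.0113·-24.0 + 0.4526·4.0 + 0.2322·6.0 + 0.1674·-18.0) / (0.0113 + 0.4526 + 0.2322 + 0.1674)
  = -0.0805 / 0.8635 = -0.093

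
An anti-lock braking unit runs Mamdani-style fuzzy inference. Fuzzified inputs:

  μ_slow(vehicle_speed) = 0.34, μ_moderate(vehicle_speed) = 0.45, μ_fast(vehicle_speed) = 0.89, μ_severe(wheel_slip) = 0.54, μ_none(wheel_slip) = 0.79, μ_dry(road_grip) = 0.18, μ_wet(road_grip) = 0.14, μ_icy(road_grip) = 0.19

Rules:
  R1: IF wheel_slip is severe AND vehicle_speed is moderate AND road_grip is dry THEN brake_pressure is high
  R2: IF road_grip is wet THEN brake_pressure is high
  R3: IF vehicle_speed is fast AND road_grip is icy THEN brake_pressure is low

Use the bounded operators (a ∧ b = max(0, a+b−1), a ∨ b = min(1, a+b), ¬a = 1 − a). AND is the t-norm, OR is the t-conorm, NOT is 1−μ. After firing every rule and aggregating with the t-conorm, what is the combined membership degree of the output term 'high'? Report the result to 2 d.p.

0.14

R1: severe=0.54, moderate=0.45, dry=0.18; AND[max(0, a+b−1)] → w = 0.00
R2: wet=0.14 → w = 0.14
R3: fast=0.89, icy=0.19; AND[max(0, a+b−1)] → w = 0.08
Rules with consequent 'high': {R1, R2} → strengths 0.00, 0.14
Aggregate via t-conorm [min(1, a+b)]: 0.14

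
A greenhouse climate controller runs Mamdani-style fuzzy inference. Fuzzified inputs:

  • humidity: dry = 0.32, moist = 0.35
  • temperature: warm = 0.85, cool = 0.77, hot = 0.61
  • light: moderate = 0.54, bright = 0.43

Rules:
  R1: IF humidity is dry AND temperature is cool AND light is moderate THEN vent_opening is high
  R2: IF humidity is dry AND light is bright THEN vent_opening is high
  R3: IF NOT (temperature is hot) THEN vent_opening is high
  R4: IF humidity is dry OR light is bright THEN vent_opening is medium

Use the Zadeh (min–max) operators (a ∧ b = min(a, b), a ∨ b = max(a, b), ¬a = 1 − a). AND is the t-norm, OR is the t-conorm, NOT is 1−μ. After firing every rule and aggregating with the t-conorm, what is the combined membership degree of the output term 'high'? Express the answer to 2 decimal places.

0.39

R1: dry=0.32, cool=0.77, moderate=0.54; AND[min(a, b)] → w = 0.32
R2: dry=0.32, bright=0.43; AND[min(a, b)] → w = 0.32
R3: ¬hot=1−0.61=0.39 → w = 0.39
R4: dry=0.32, bright=0.43; OR[max(a, b)] → w = 0.43
Rules with consequent 'high': {R1, R2, R3} → strengths 0.32, 0.32, 0.39
Aggregate via t-conorm [max(a, b)]: 0.39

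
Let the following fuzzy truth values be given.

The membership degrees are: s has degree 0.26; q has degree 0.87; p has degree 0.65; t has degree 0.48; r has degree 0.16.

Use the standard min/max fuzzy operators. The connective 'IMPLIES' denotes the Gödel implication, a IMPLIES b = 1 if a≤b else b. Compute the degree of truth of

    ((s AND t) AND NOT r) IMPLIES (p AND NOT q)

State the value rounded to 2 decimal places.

0.13

s AND t = min(a, b) on (0.26, 0.48) = 0.26
NOT r = 1 − 0.16 = 0.84
(s AND t) AND NOT r = min(a, b) on (0.26, 0.84) = 0.26
NOT q = 1 − 0.87 = 0.13
p AND NOT q = min(a, b) on (0.65, 0.13) = 0.13
((s AND t) AND NOT r) IMPLIES (p AND NOT q)  [Gödel: 1 if a≤b else b] with a=0.26, b=0.13 → 0.13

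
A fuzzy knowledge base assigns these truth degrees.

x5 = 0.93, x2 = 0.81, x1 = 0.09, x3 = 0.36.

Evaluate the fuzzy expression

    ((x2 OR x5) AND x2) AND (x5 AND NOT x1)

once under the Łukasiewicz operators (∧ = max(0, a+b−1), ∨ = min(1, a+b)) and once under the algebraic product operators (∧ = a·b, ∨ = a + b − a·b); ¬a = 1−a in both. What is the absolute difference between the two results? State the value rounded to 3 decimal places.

0.026

Under Łukasiewicz:
  x2 OR x5 = min(1, a+b) on (0.81, 0.93) = 1.00
  (x2 OR x5) AND x2 = max(0, a+b−1) on (1.00, 0.81) = 0.81
  NOT x1 = 1 − 0.09 = 0.91
  x5 AND NOT x1 = max(0, a+b−1) on (0.93, 0.91) = 0.84
  ((x2 OR x5) AND x2) AND (x5 AND NOT x1) = max(0, a+b−1) on (0.81, 0.84) = 0.65
  → value = 0.6500
Under algebraic product:
  x2 OR x5 = a + b − a·b on (0.8100, 0.9300) = 0.9867
  (x2 OR x5) AND x2 = a·b on (0.9867, 0.8100) = 0.7992
  NOT x1 = 1 − 0.0900 = 0.9100
  x5 AND NOT x1 = a·b on (0.9300, 0.9100) = 0.8463
  ((x2 OR x5) AND x2) AND (x5 AND NOT x1) = a·b on (0.7992, 0.8463) = 0.6764
  → value = 0.6764
|0.6500 − 0.6764| = 0.026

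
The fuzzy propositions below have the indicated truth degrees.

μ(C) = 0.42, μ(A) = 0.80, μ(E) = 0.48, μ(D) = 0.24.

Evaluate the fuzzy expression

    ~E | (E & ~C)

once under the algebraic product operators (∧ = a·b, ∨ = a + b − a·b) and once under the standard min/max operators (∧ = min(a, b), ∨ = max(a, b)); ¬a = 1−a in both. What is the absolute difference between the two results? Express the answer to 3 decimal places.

0.134

Under algebraic product:
  ~E = 1 − 0.4800 = 0.5200
  ~C = 1 − 0.4200 = 0.5800
  E & ~C = a·b on (0.4800, 0.5800) = 0.2784
  ~E | (E & ~C) = a + b − a·b on (0.5200, 0.2784) = 0.6536
  → value = 0.6536
Under standard min/max:
  ~E = 1 − 0.48 = 0.52
  ~C = 1 − 0.42 = 0.58
  E & ~C = min(a, b) on (0.48, 0.58) = 0.48
  ~E | (E & ~C) = max(a, b) on (0.52, 0.48) = 0.52
  → value = 0.5200
|0.6536 − 0.5200| = 0.134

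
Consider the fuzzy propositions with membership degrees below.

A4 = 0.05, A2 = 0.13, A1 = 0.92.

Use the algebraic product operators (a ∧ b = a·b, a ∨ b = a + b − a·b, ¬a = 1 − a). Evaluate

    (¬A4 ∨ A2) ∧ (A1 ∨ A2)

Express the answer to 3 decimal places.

0.890

¬A4 = 1 − 0.0500 = 0.9500
¬A4 ∨ A2 = a + b − a·b on (0.9500, 0.1300) = 0.9565
A1 ∨ A2 = a + b − a·b on (0.9200, 0.1300) = 0.9304
(¬A4 ∨ A2) ∧ (A1 ∨ A2) = a·b on (0.9565, 0.9304) = 0.8899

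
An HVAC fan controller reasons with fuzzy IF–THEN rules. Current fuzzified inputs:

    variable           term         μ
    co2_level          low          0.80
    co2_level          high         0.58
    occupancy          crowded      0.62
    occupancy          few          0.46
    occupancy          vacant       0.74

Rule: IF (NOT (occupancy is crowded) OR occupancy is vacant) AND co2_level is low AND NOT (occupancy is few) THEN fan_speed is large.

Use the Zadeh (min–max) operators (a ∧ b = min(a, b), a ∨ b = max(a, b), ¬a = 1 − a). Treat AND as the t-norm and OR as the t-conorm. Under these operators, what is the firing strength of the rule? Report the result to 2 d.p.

0.54

firing strength: (¬crowded=1−0.62=0.38 OR vacant=0.74) = 0.74; AND[min(a, b)] with low=0.80, ¬few=1−0.46=0.54 → w = 0.54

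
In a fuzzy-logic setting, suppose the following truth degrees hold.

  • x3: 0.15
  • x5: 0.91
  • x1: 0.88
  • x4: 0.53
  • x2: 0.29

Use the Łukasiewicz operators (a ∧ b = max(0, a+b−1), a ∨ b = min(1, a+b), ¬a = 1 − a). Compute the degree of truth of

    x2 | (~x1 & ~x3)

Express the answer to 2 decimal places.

0.29

~x1 = 1 − 0.88 = 0.12
~x3 = 1 − 0.15 = 0.85
~x1 & ~x3 = max(0, a+b−1) on (0.12, 0.85) = 0.00
x2 | (~x1 & ~x3) = min(1, a+b) on (0.29, 0.00) = 0.29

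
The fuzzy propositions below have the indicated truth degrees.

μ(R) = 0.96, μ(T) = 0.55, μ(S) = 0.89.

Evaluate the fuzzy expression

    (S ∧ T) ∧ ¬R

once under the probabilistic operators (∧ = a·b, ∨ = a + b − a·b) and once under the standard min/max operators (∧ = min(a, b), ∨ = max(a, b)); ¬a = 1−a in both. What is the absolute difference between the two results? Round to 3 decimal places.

0.020

Under probabilistic:
  S ∧ T = a·b on (0.8900, 0.5500) = 0.4895
  ¬R = 1 − 0.9600 = 0.0400
  (S ∧ T) ∧ ¬R = a·b on (0.4895, 0.0400) = 0.0196
  → value = 0.0196
Under standard min/max:
  S ∧ T = min(a, b) on (0.89, 0.55) = 0.55
  ¬R = 1 − 0.96 = 0.04
  (S ∧ T) ∧ ¬R = min(a, b) on (0.55, 0.04) = 0.04
  → value = 0.0400
|0.0196 − 0.0400| = 0.020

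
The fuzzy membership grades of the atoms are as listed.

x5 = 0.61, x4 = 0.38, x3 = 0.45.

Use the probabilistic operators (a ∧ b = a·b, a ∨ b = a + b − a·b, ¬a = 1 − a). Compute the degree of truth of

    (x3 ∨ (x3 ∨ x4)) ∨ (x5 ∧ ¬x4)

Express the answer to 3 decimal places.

0.883

x3 ∨ x4 = a + b − a·b on (0.4500, 0.3800) = 0.6590
x3 ∨ (x3 ∨ x4) = a + b − a·b on (0.4500, 0.6590) = 0.8124
¬x4 = 1 − 0.3800 = 0.6200
x5 ∧ ¬x4 = a·b on (0.6100, 0.6200) = 0.3782
(x3 ∨ (x3 ∨ x4)) ∨ (x5 ∧ ¬x4) = a + b − a·b on (0.8124, 0.3782) = 0.8834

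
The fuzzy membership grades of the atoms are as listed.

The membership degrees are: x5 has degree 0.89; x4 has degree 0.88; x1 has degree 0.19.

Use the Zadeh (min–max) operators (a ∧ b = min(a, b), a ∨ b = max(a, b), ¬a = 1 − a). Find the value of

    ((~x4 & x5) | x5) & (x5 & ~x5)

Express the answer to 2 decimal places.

0.11

~x4 = 1 − 0.88 = 0.12
~x4 & x5 = min(a, b) on (0.12, 0.89) = 0.12
(~x4 & x5) | x5 = max(a, b) on (0.12, 0.89) = 0.89
~x5 = 1 − 0.89 = 0.11
x5 & ~x5 = min(a, b) on (0.89, 0.11) = 0.11
((~x4 & x5) | x5) & (x5 & ~x5) = min(a, b) on (0.89, 0.11) = 0.11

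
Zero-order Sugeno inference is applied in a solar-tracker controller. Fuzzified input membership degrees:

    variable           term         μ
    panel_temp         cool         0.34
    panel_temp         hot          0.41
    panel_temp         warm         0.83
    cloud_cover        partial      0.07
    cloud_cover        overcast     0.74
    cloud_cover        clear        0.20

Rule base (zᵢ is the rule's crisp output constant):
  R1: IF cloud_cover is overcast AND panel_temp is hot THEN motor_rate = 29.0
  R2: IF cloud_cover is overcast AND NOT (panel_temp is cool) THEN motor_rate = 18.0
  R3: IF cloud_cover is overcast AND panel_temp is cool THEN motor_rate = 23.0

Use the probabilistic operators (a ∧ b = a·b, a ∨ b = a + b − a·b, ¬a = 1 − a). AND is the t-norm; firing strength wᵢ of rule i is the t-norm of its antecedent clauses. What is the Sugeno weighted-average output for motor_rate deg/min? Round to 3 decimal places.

22.404

R1 (z=29.0): overcast=0.74, hot=0.41; AND[a·b] → w = 0.3034
R2 (z=18.0): overcast=0.74, ¬cool=1−0.34=0.66; AND[a·b] → w = 0.4884
R3 (z=23.0): overcast=0.74, cool=0.34; AND[a·b] → w = 0.2516
Weighted average = (0.3034·29.0 + 0.4884·18.0 + 0.2516·23.0) / (0.3034 + 0.4884 + 0.2516)
  = 23.3766 / 1.0434 = 22.404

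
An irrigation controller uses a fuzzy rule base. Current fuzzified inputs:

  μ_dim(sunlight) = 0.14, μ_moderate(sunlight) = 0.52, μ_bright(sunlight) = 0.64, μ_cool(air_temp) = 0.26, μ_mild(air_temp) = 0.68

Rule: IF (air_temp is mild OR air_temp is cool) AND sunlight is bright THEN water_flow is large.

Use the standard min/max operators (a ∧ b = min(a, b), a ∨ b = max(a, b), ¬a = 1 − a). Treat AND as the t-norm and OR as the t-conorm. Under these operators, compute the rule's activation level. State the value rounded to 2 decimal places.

0.64

firing strength: (mild=0.68 OR cool=0.26) = 0.68; AND[min(a, b)] with bright=0.64 → w = 0.64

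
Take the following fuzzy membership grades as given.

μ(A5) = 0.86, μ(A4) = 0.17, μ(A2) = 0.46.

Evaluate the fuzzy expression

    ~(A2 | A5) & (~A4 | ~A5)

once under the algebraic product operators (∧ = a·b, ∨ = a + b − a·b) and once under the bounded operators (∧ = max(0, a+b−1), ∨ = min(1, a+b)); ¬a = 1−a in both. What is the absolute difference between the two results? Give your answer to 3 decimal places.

Under algebraic product:
  A2 | A5 = a + b − a·b on (0.4600, 0.8600) = 0.9244
  ~(A2 | A5) = 1 − 0.9244 = 0.0756
  ~A4 = 1 − 0.1700 = 0.8300
  ~A5 = 1 − 0.8600 = 0.1400
  ~A4 | ~A5 = a + b − a·b on (0.8300, 0.1400) = 0.8538
  ~(A2 | A5) & (~A4 | ~A5) = a·b on (0.0756, 0.8538) = 0.0645
  → value = 0.0645
Under bounded:
  A2 | A5 = min(1, a+b) on (0.46, 0.86) = 1.00
  ~(A2 | A5) = 1 − 1.00 = 0.00
  ~A4 = 1 − 0.17 = 0.83
  ~A5 = 1 − 0.86 = 0.14
  ~A4 | ~A5 = min(1, a+b) on (0.83, 0.14) = 0.97
  ~(A2 | A5) & (~A4 | ~A5) = max(0, a+b−1) on (0.00, 0.97) = 0.00
  → value = 0.0000
|0.0645 − 0.0000| = 0.065

0.065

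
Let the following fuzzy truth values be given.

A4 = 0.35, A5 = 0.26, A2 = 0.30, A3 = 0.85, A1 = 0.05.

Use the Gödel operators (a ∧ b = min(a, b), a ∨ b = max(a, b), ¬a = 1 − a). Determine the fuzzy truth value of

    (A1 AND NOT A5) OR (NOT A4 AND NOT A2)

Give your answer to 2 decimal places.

0.65

NOT A5 = 1 − 0.26 = 0.74
A1 AND NOT A5 = min(a, b) on (0.05, 0.74) = 0.05
NOT A4 = 1 − 0.35 = 0.65
NOT A2 = 1 − 0.30 = 0.70
NOT A4 AND NOT A2 = min(a, b) on (0.65, 0.70) = 0.65
(A1 AND NOT A5) OR (NOT A4 AND NOT A2) = max(a, b) on (0.05, 0.65) = 0.65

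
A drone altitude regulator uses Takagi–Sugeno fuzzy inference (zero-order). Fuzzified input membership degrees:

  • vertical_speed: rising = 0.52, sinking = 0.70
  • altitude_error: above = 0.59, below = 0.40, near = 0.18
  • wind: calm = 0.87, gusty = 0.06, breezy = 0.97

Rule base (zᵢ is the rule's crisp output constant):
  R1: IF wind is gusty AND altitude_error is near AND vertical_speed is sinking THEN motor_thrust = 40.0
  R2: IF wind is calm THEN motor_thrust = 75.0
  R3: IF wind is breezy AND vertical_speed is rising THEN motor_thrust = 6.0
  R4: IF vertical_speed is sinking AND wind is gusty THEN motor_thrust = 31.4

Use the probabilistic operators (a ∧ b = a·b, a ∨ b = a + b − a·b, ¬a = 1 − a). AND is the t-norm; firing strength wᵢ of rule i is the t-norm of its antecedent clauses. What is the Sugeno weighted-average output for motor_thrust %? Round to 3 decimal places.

R1 (z=40.0): gusty=0.06, near=0.18, sinking=0.70; AND[a·b] → w = 0.0076
R2 (z=75.0): calm=0.87 → w = 0.8700
R3 (z=6.0): breezy=0.97, rising=0.52; AND[a·b] → w = 0.5044
R4 (z=31.4): sinking=0.70, gusty=0.06; AND[a·b] → w = 0.0420
Weighted average = (0.0076·40.0 + 0.8700·75.0 + 0.5044·6.0 + 0.0420·31.4) / (0.0076 + 0.8700 + 0.5044 + 0.0420)
  = 69.8976 / 1.4240 = 49.087

49.087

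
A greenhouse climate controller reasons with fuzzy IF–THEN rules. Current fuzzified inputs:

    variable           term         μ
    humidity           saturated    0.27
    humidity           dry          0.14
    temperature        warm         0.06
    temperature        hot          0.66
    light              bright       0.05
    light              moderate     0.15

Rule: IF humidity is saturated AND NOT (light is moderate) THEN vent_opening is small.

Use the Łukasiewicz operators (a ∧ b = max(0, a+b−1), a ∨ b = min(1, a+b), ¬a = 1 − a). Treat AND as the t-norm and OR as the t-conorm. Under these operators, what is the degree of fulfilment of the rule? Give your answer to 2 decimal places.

0.12

firing strength: saturated=0.27, ¬moderate=1−0.15=0.85; AND[max(0, a+b−1)] → w = 0.12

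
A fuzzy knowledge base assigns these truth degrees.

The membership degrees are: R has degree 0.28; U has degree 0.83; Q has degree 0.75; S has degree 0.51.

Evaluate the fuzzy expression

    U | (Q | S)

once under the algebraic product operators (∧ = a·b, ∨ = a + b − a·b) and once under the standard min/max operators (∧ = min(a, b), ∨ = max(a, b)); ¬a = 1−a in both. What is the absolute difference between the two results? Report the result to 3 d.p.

Under algebraic product:
  Q | S = a + b − a·b on (0.7500, 0.5100) = 0.8775
  U | (Q | S) = a + b − a·b on (0.8300, 0.8775) = 0.9792
  → value = 0.9792
Under standard min/max:
  Q | S = max(a, b) on (0.75, 0.51) = 0.75
  U | (Q | S) = max(a, b) on (0.83, 0.75) = 0.83
  → value = 0.8300
|0.9792 − 0.8300| = 0.149

0.149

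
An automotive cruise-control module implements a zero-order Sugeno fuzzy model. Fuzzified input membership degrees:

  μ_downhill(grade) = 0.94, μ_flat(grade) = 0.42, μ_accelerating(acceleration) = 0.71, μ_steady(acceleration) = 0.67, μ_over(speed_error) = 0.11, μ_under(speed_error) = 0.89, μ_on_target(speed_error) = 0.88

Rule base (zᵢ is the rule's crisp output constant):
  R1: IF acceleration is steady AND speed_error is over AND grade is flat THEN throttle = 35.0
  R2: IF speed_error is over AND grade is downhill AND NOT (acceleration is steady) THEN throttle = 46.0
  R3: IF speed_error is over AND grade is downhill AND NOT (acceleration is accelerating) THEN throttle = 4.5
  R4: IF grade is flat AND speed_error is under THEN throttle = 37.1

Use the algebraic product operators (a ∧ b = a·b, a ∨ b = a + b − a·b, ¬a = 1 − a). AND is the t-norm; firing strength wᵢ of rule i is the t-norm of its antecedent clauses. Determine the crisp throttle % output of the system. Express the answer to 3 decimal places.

35.524

R1 (z=35.0): steady=0.67, over=0.11, flat=0.42; AND[a·b] → w = 0.0310
R2 (z=46.0): over=0.11, downhill=0.94, ¬steady=1−0.67=0.33; AND[a·b] → w = 0.0341
R3 (z=4.5): over=0.11, downhill=0.94, ¬accelerating=1−0.71=0.29; AND[a·b] → w = 0.0300
R4 (z=37.1): flat=0.42, under=0.89; AND[a·b] → w = 0.3738
Weighted average = (0.0310·35.0 + 0.0341·46.0 + 0.0300·4.5 + 0.3738·37.1) / (0.0310 + 0.0341 + 0.0300 + 0.3738)
  = 16.6559 / 0.4689 = 35.524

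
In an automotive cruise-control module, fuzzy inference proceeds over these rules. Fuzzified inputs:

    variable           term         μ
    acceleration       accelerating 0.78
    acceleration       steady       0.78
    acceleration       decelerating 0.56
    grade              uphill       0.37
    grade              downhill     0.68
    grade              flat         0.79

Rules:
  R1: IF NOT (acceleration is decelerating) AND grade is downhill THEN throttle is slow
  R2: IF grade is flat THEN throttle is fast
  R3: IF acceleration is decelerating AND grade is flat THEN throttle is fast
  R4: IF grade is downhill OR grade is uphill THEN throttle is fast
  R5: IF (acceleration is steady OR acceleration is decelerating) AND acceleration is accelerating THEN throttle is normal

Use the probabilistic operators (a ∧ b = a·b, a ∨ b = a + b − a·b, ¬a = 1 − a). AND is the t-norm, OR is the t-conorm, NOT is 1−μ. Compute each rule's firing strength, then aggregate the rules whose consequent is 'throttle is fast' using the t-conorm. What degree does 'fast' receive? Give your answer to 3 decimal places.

R1: ¬decelerating=1−0.56=0.44, downhill=0.68; AND[a·b] → w = 0.2992
R2: flat=0.79 → w = 0.7900
R3: decelerating=0.56, flat=0.79; AND[a·b] → w = 0.4424
R4: downhill=0.68, uphill=0.37; OR[a + b − a·b] → w = 0.7984
R5: (steady=0.78 OR decelerating=0.56) = 0.9032; AND[a·b] with accelerating=0.78 → w = 0.7045
Rules with consequent 'fast': {R2, R3, R4} → strengths 0.7900, 0.4424, 0.7984
Aggregate via t-conorm [a + b − a·b]: 0.9764

0.976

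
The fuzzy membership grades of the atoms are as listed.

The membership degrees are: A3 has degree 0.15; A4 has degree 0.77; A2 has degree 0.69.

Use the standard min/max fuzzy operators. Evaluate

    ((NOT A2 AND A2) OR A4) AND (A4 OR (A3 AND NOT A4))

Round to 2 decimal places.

0.77

NOT A2 = 1 − 0.69 = 0.31
NOT A2 AND A2 = min(a, b) on (0.31, 0.69) = 0.31
(NOT A2 AND A2) OR A4 = max(a, b) on (0.31, 0.77) = 0.77
NOT A4 = 1 − 0.77 = 0.23
A3 AND NOT A4 = min(a, b) on (0.15, 0.23) = 0.15
A4 OR (A3 AND NOT A4) = max(a, b) on (0.77, 0.15) = 0.77
((NOT A2 AND A2) OR A4) AND (A4 OR (A3 AND NOT A4)) = min(a, b) on (0.77, 0.77) = 0.77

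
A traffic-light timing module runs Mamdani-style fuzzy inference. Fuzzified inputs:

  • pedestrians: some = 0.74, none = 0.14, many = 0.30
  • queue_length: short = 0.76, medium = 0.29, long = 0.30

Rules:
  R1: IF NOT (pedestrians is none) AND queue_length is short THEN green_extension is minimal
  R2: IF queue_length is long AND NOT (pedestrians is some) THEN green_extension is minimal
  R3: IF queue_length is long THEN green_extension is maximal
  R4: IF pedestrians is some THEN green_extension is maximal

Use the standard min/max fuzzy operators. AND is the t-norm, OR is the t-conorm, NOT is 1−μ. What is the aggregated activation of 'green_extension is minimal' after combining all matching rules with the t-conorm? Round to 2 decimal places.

0.76

R1: ¬none=1−0.14=0.86, short=0.76; AND[min(a, b)] → w = 0.76
R2: long=0.30, ¬some=1−0.74=0.26; AND[min(a, b)] → w = 0.26
R3: long=0.30 → w = 0.30
R4: some=0.74 → w = 0.74
Rules with consequent 'minimal': {R1, R2} → strengths 0.76, 0.26
Aggregate via t-conorm [max(a, b)]: 0.76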